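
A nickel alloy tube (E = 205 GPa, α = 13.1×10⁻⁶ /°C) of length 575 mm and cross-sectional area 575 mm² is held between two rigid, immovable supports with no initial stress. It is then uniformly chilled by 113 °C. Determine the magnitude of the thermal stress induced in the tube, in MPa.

σ ≈ 303 MPa (tensile)

With length fixed, the mechanical strain must cancel the thermal strain αΔT = 13.1×10⁻⁶ × 113 = 1480.3×10⁻⁶.
Hence σ = E·αΔT = 205×10³ × 1480.3×10⁻⁶ = 303.5 MPa, tensile.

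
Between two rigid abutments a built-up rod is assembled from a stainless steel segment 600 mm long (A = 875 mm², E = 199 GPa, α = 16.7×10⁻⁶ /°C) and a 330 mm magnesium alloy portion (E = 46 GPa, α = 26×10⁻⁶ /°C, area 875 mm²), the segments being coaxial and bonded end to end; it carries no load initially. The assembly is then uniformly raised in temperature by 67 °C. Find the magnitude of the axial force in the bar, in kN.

P ≈ 107 kN (compressive)

Free thermal expansion of the whole bar: Σ αᵢΔT Lᵢ = 16.7×10⁻⁶×67×600 + 26×10⁻⁶×67×330 = 1.246 mm.
The walls prevent any net length change, so an axial force P (same in every segment) develops. Compatibility: P · Σ Lᵢ/(AᵢEᵢ) = δ_free.
The series flexibility is Σ Lᵢ/(AᵢEᵢ) = 600/(875×199×10³) + 330/(875×46×10³) = 1.164×10⁻⁵ mm/N.
P = 1.246 / 1.164×10⁻⁵ = 107000 N = 107 kN, compressive.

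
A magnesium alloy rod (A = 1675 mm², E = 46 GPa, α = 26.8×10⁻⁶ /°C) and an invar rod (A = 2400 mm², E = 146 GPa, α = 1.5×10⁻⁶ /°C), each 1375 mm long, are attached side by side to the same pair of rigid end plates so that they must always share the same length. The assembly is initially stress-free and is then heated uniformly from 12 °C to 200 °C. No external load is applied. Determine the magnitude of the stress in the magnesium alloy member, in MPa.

σ ≈ 179 MPa (compressive)

Equilibrium of a rigid end plate with no external load gives equal and opposite internal forces ±P in the two members. Since α_{magnesium alloy} > α_{invar}, heating drives the magnesium alloy into compression and the invar into tension.
Equating the net (thermal + elastic) strains gives |α₁ − α₂|·ΔT = P·[1/(A₁E₁) + 1/(A₂E₂)].
|α₁ − α₂|·ΔT = 25.3×10⁻⁶ × 188 = 0.004756.
1/(A₁E₁) + 1/(A₂E₂) = 1/(1675×46×10³) + 1/(2400×146×10³) = 1.583×10⁻⁸ N⁻¹.
P = 0.004756 / 1.583×10⁻⁸ = 300400 N = 300.4 kN.
σ_{magnesium alloy} = P/A₁ = 300400/1675 = 179.4 MPa, compressive.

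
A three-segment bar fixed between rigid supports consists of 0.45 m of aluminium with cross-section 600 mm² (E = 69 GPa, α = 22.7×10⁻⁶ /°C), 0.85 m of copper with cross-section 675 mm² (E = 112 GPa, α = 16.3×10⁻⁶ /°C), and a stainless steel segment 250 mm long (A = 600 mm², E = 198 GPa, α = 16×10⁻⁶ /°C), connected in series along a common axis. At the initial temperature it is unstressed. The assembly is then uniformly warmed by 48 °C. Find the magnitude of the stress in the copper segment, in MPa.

If the supports were absent, the total length change would be Σ αᵢΔT Lᵢ = 22.7×10⁻⁶×48×450 + 16.3×10⁻⁶×48×850 + 16×10⁻⁶×48×250 = 1.347 mm.
The rigid supports impose zero overall length change; the single axial force P common to all segments must satisfy P Σ Lᵢ/(AᵢEᵢ) = δ_free.
Σ Lᵢ/(AᵢEᵢ) = 450/(600×69×10³) + 850/(675×112×10³) + 250/(600×198×10³) = 2.422×10⁻⁵ mm/N.
P = 1.347 / 2.422×10⁻⁵ = 55640 N = 55.64 kN, compressive.
σ_{copper} = P / A = 55640 / 675 = 82.42 MPa.

σ ≈ 82.4 MPa (compressive)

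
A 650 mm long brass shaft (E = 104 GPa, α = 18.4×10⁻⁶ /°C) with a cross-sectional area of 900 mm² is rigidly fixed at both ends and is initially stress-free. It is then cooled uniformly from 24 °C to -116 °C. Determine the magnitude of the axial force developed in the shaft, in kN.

The ends cannot move, so σ = EαΔT = 104×10³ × 18.4×10⁻⁶ × 140 = 267.9 MPa.
P = AEαΔT = 900 × 104×10³ × 18.4×10⁻⁶ × 140 = 241.1 kN (tensile).

P ≈ 241 kN (tensile)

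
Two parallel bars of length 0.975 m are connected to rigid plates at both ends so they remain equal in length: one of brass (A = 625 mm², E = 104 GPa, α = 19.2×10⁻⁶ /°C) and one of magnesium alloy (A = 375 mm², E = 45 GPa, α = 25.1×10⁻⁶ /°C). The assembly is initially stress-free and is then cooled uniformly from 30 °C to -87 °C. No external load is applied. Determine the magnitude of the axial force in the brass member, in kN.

The magnesium alloy has the larger α, so on cooling it would change length more than the brass if both were free. The rigid plates force a common final length, so the magnesium alloy is put into tension and the brass into compression, with equal and opposite forces P (no external load).
Setting the final lengths equal and cancelling L: (α₁ − α₂)ΔT = P/(A₁E₁) + P/(A₂E₂).
|α₁ − α₂|·ΔT = 5.9×10⁻⁶ × 117 = 0.0006903.
1/(A₁E₁) + 1/(A₂E₂) = 1/(625×104×10³) + 1/(375×45×10³) = 7.464×10⁻⁸ N⁻¹.
P = 0.0006903 / 7.464×10⁻⁸ = 9248 N = 9.248 kN.

P ≈ 9.25 kN (compressive in the brass)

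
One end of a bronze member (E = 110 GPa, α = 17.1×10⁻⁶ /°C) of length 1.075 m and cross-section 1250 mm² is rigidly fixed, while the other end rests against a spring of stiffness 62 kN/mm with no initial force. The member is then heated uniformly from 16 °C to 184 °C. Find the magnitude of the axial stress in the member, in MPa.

σ ≈ 103 MPa (compressive)

If the spring were absent the member would lengthen by αΔT L = 17.1×10⁻⁶ × 168 × 1075 = 3.088 mm.
Let P be the compressive force at the spring. The member shortens elastically by PL/(AE) and the spring compresses by P/k; together these equal δ_free.
P [ L/(AE) + 1/k ] = δ_free → P [ 1075/(1250×110×10³) + 1/(62×10³) ] = 3.088.
P = 3.088 / 2.395×10⁻⁵ = 129000 N.
σ = P/A = 129000/1250 = 103.2 MPa.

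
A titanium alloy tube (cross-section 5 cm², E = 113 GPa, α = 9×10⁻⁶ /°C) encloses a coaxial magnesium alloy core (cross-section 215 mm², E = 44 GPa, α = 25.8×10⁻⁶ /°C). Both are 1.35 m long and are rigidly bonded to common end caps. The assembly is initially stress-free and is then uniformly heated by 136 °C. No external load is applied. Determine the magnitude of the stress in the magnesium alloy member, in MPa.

The magnesium alloy has the larger α, so on heating it would change length more than the titanium alloy if both were free. The rigid plates force a common final length, so the magnesium alloy is put into compression and the titanium alloy into tension, with equal and opposite forces P (no external load).
Equating the net (thermal + elastic) strains gives |α₁ − α₂|·ΔT = P·[1/(A₁E₁) + 1/(A₂E₂)].
|α₁ − α₂|·ΔT = 16.8×10⁻⁶ × 136 = 0.002285.
1/(A₁E₁) + 1/(A₂E₂) = 1/(500×113×10³) + 1/(215×44×10³) = 1.234×10⁻⁷ N⁻¹.
So P = 0.002285 / 1.234×10⁻⁷ = 18.51 kN.
σ_{magnesium alloy} = P/A₂ = 18510/215 = 86.11 MPa, compressive.

σ ≈ 86.1 MPa (compressive)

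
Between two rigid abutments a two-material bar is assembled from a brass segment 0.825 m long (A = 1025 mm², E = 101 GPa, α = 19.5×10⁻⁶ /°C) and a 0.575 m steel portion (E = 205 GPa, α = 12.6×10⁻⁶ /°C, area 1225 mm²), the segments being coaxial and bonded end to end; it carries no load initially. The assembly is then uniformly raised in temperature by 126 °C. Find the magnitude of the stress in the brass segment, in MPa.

With the walls removed the bar would change length by δ_free = Σ αᵢΔT Lᵢ = 19.5×10⁻⁶×126×825 + 12.6×10⁻⁶×126×575 = 2.94 mm.
Since the ends are fixed, an axial force P builds up, equal in every segment, with P · Σ Lᵢ/(AᵢEᵢ) = δ_free.
Σ Lᵢ/(AᵢEᵢ) = 825/(1025×101×10³) + 575/(1225×205×10³) = 1.026×10⁻⁵ mm/N.
Hence P = δ_free / Σ(L/AE) = 2.94/1.026×10⁻⁵ = 286.6 kN (compressive).
σ_{brass} = P / A = 286600 / 1025 = 279.6 MPa.

σ ≈ 280 MPa (compressive)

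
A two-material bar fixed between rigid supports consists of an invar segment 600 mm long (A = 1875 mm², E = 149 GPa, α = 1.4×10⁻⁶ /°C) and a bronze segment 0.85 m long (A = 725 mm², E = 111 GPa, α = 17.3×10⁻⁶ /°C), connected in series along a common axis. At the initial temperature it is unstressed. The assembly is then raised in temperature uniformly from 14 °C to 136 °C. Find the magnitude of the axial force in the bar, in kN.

If the supports were absent, the total length change would be Σ αᵢΔT Lᵢ = 1.4×10⁻⁶×122×600 + 17.3×10⁻⁶×122×850 = 1.896 mm.
The walls prevent any net length change, so an axial force P (same in every segment) develops. Compatibility: P · Σ Lᵢ/(AᵢEᵢ) = δ_free.
Σ Lᵢ/(AᵢEᵢ) = 600/(1875×149×10³) + 850/(725×111×10³) = 1.271×10⁻⁵ mm/N.
So P = 1.896 / 1.271×10⁻⁵ = 149.2 kN, compressive.

P ≈ 149 kN (compressive)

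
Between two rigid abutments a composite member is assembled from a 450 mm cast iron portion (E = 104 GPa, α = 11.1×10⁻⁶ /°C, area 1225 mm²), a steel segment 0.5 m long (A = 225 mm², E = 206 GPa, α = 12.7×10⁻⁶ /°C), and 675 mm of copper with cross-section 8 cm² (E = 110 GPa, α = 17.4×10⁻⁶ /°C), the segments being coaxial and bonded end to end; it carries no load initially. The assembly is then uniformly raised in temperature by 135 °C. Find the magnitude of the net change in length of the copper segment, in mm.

Free thermal expansion of the whole bar: Σ αᵢΔT Lᵢ = 11.1×10⁻⁶×135×450 + 12.7×10⁻⁶×135×500 + 17.4×10⁻⁶×135×675 = 3.117 mm.
The walls prevent any net length change, so an axial force P (same in every segment) develops. Compatibility: P · Σ Lᵢ/(AᵢEᵢ) = δ_free.
The series flexibility is Σ Lᵢ/(AᵢEᵢ) = 450/(1225×104×10³) + 500/(225×206×10³) + 675/(800×110×10³) = 2.199×10⁻⁵ mm/N.
P = 3.117 / 2.199×10⁻⁵ = 141800 N = 141.8 kN, compressive.
For the copper segment, free thermal change = 17.4×10⁻⁶×135×675 = 1.586 mm and elastic change from P = 141800×675/(800×110×10³) = 1.087 mm; these oppose, so the net change is 0.498 mm (segment lengthens).

|ΔL| ≈ 0.498 mm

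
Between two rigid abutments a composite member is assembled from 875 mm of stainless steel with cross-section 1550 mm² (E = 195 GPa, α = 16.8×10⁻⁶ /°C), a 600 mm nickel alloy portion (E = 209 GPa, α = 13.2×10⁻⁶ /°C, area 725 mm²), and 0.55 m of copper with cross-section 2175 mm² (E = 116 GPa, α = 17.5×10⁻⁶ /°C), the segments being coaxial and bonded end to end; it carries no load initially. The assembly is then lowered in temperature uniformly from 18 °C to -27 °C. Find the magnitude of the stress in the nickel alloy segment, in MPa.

If the supports were absent, the total length change would be Σ αᵢΔT Lᵢ = 16.8×10⁻⁶×45×875 + 13.2×10⁻⁶×45×600 + 17.5×10⁻⁶×45×550 = 1.451 mm.
Since the ends are fixed, an axial force P builds up, equal in every segment, with P · Σ Lᵢ/(AᵢEᵢ) = δ_free.
The series flexibility is Σ Lᵢ/(AᵢEᵢ) = 875/(1550×195×10³) + 600/(725×209×10³) + 550/(2175×116×10³) = 9.035×10⁻⁶ mm/N.
So P = 1.451 / 9.035×10⁻⁶ = 160.6 kN, tensile.
σ_{nickel alloy} = P / A = 160600 / 725 = 221.5 MPa.

σ ≈ 222 MPa (tensile)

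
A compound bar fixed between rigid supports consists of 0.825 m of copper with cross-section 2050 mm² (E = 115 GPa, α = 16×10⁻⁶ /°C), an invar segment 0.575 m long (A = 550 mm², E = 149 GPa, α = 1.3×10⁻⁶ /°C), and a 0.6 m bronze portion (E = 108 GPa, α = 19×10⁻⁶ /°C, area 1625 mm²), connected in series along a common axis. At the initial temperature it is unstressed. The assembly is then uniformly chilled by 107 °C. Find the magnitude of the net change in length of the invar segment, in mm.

With the walls removed the bar would change length by δ_free = Σ αᵢΔT Lᵢ = 16×10⁻⁶×107×825 + 1.3×10⁻⁶×107×575 + 19×10⁻⁶×107×600 = 2.712 mm.
Since the ends are fixed, an axial force P builds up, equal in every segment, with P · Σ Lᵢ/(AᵢEᵢ) = δ_free.
Σ Lᵢ/(AᵢEᵢ) = 825/(2050×115×10³) + 575/(550×149×10³) + 600/(1625×108×10³) = 1.393×10⁻⁵ mm/N.
Hence P = δ_free / Σ(L/AE) = 2.712/1.393×10⁻⁵ = 194.6 kN (tensile).
For the invar segment, free thermal change = 1.3×10⁻⁶×107×575 = 0.07998 mm and elastic change from P = 194600×575/(550×149×10³) = 1.366 mm; these oppose, so the net change is 1.29 mm (segment lengthens).

|ΔL| ≈ 1.29 mm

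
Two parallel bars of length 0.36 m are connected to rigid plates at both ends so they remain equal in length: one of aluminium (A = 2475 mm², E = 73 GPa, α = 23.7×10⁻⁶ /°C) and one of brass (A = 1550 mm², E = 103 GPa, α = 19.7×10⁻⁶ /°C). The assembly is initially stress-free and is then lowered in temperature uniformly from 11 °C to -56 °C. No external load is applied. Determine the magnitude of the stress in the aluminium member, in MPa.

σ ≈ 9.18 MPa (tensile)

Equilibrium of a rigid end plate with no external load gives equal and opposite internal forces ±P in the two members. Since α_{aluminium} > α_{brass}, cooling drives the aluminium into tension and the brass into compression.
Equating the net (thermal + elastic) strains gives |α₁ − α₂|·ΔT = P·[1/(A₁E₁) + 1/(A₂E₂)].
|α₁ − α₂|·ΔT = 4×10⁻⁶ × 67 = 0.000268.
1/(A₁E₁) + 1/(A₂E₂) = 1/(2475×73×10³) + 1/(1550×103×10³) = 1.18×10⁻⁸ N⁻¹.
So P = 0.000268 / 1.18×10⁻⁸ = 22.71 kN.
σ_{aluminium} = P/A₁ = 22710/2475 = 9.178 MPa, tensile.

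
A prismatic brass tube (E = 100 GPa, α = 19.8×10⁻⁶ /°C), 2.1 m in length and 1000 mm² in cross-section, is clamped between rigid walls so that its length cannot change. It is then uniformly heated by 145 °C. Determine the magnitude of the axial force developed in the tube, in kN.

With zero net strain, σ = E·αΔT = 100 GPa × 19.8×10⁻⁶ × 145 = 287.1 MPa.
Axial force P = σA = 287.1 × 1000 = 287100 N = 287.1 kN, compressive.

P ≈ 287 kN (compressive)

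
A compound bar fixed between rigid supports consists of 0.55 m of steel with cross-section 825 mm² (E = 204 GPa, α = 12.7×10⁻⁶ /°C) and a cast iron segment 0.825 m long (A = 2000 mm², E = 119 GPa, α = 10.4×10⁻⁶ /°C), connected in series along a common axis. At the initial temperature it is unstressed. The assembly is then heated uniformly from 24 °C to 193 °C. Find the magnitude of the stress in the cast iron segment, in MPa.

σ ≈ 195 MPa (compressive)

Free thermal expansion of the whole bar: Σ αᵢΔT Lᵢ = 12.7×10⁻⁶×169×550 + 10.4×10⁻⁶×169×825 = 2.63 mm.
The rigid supports impose zero overall length change; the single axial force P common to all segments must satisfy P Σ Lᵢ/(AᵢEᵢ) = δ_free.
The series flexibility is Σ Lᵢ/(AᵢEᵢ) = 550/(825×204×10³) + 825/(2000×119×10³) = 6.734×10⁻⁶ mm/N.
P = 2.63 / 6.734×10⁻⁶ = 390600 N = 390.6 kN, compressive.
σ_{cast iron} = P / A = 390600 / 2000 = 195.3 MPa.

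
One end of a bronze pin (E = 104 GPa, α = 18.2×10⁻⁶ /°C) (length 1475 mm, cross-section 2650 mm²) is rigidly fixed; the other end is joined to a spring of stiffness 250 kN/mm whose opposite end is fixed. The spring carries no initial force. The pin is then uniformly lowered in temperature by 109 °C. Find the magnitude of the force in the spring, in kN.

P ≈ 313 kN

The unrestrained thermal change is αΔT L = 18.2×10⁻⁶ × 109 × 1475 = 2.926 mm.
Let P be the tensile force in the spring. The pin extends elastically by PL/(AE) and the spring stretches by P/k; together these equal δ_free.
P [ L/(AE) + 1/k ] = δ_free → P [ 1475/(2650×104×10³) + 1/(250×10³) ] = 2.926.
P = 2.926 / 9.352×10⁻⁶ = 312900 N.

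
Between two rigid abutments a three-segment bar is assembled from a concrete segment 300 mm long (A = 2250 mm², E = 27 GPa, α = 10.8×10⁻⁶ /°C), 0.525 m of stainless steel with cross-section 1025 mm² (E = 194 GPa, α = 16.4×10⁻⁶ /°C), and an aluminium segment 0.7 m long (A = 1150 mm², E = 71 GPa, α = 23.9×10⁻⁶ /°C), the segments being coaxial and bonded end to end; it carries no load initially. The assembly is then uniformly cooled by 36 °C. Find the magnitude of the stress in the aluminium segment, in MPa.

Free thermal contraction of the whole bar: Σ αᵢΔT Lᵢ = 10.8×10⁻⁶×36×300 + 16.4×10⁻⁶×36×525 + 23.9×10⁻⁶×36×700 = 1.029 mm.
The rigid supports impose zero overall length change; the single axial force P common to all segments must satisfy P Σ Lᵢ/(AᵢEᵢ) = δ_free.
Σ Lᵢ/(AᵢEᵢ) = 300/(2250×27×10³) + 525/(1025×194×10³) + 700/(1150×71×10³) = 1.615×10⁻⁵ mm/N.
So P = 1.029 / 1.615×10⁻⁵ = 63.7 kN, tensile.
σ_{aluminium} = P / A = 63700 / 1150 = 55.39 MPa.

σ ≈ 55.4 MPa (tensile)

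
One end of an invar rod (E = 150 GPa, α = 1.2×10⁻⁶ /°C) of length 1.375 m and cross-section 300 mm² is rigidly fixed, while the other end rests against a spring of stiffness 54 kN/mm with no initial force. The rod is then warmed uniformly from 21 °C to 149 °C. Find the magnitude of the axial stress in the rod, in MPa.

σ ≈ 14.3 MPa (compressive)

If the spring were absent the rod would lengthen by αΔT L = 1.2×10⁻⁶ × 128 × 1375 = 0.2112 mm.
Let P be the compressive force at the spring. The rod shortens elastically by PL/(AE) and the spring compresses by P/k; together these equal δ_free.
So P = δ_free / [L/(AE) + 1/k] = 0.2112 / [ 1375/(300×150×10³) + 1/(54×10³) ].
P = 0.2112 / 4.907×10⁻⁵ = 4304 N.
σ = P/A = 4304/300 = 14.35 MPa.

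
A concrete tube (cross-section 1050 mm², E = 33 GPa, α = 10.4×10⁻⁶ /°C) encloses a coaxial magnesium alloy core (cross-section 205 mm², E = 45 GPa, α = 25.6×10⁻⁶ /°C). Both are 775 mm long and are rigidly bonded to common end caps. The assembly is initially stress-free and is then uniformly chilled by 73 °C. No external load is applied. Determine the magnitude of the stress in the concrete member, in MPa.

The magnesium alloy has the larger α, so on cooling it would change length more than the concrete if both were free. The rigid plates force a common final length, so the magnesium alloy is put into tension and the concrete into compression, with equal and opposite forces P (no external load).
Equating the net (thermal + elastic) strains gives |α₁ − α₂|·ΔT = P·[1/(A₁E₁) + 1/(A₂E₂)].
|α₁ − α₂|·ΔT = 15.2×10⁻⁶ × 73 = 0.00111.
1/(A₁E₁) + 1/(A₂E₂) = 1/(1050×33×10³) + 1/(205×45×10³) = 1.373×10⁻⁷ N⁻¹.
So P = 0.00111 / 1.373×10⁻⁷ = 8.084 kN.
σ_{concrete} = P/A₁ = 8084/1050 = 7.699 MPa, compressive.

σ ≈ 7.7 MPa (compressive)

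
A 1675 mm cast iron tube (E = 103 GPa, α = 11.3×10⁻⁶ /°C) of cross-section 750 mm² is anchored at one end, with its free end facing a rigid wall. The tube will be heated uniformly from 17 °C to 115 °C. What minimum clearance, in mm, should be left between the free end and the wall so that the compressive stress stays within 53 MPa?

With no wall the tube would lengthen by αΔT L = 11.3×10⁻⁶ × 98 × 1675 = 1.855 mm.
At the allowable stress the elastic shortening the wall may impose is σL/E = 53 × 1675 / (103×10³) = 0.8619 mm.
So the gap has to take up the difference, g_min = δ_free − σL/E = 1.855 − 0.8619 = 0.993 mm.

g ≈ 0.993 mm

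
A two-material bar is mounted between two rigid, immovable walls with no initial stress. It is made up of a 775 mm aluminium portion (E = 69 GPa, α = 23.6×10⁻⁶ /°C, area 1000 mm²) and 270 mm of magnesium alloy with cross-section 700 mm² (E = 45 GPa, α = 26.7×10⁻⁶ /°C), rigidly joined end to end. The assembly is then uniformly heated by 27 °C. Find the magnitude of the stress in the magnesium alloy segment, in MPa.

σ ≈ 49.7 MPa (compressive)

If the supports were absent, the total length change would be Σ αᵢΔT Lᵢ = 23.6×10⁻⁶×27×775 + 26.7×10⁻⁶×27×270 = 0.6885 mm.
The walls prevent any net length change, so an axial force P (same in every segment) develops. Compatibility: P · Σ Lᵢ/(AᵢEᵢ) = δ_free.
Σ Lᵢ/(AᵢEᵢ) = 775/(1000×69×10³) + 270/(700×45×10³) = 1.98×10⁻⁵ mm/N.
P = 0.6885 / 1.98×10⁻⁵ = 34770 N = 34.77 kN, compressive.
σ_{magnesium alloy} = P / A = 34770 / 700 = 49.67 MPa.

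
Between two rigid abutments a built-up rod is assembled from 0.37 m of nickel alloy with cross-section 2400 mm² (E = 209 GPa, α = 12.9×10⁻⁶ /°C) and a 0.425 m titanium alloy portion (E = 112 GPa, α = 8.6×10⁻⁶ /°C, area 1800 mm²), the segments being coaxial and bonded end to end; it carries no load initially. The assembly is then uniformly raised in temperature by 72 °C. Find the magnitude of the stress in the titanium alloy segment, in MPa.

σ ≈ 118 MPa (compressive)

Free thermal expansion of the whole bar: Σ αᵢΔT Lᵢ = 12.9×10⁻⁶×72×370 + 8.6×10⁻⁶×72×425 = 0.6068 mm.
The walls prevent any net length change, so an axial force P (same in every segment) develops. Compatibility: P · Σ Lᵢ/(AᵢEᵢ) = δ_free.
The series flexibility is Σ Lᵢ/(AᵢEᵢ) = 370/(2400×209×10³) + 425/(1800×112×10³) = 2.846×10⁻⁶ mm/N.
P = 0.6068 / 2.846×10⁻⁶ = 213200 N = 213.2 kN, compressive.
σ_{titanium alloy} = P / A = 213200 / 1800 = 118.5 MPa.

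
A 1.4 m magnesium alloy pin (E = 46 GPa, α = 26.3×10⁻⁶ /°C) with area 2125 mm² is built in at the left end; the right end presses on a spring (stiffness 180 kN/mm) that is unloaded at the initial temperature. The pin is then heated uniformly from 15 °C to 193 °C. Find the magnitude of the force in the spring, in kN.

P ≈ 330 kN

If the spring were absent the pin would lengthen by αΔT L = 26.3×10⁻⁶ × 178 × 1400 = 6.554 mm.
With a force P in the spring, the elastic change of the pin is PL/(AE) and that of the spring is P/k; compatibility requires their sum to equal δ_free.
So P = δ_free / [L/(AE) + 1/k] = 6.554 / [ 1400/(2125×46×10³) + 1/(180×10³) ].
P = 6.554 / 1.988×10⁻⁵ = 329700 N.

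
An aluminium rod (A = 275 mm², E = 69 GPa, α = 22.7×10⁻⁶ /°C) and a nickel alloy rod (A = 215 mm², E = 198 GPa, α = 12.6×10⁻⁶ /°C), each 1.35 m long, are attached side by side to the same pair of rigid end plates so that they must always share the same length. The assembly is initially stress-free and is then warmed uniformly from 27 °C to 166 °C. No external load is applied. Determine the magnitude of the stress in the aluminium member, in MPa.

The aluminium has the larger α, so on heating it would change length more than the nickel alloy if both were free. The rigid plates force a common final length, so the aluminium is put into compression and the nickel alloy into tension, with equal and opposite forces P (no external load).
Compatibility of the two members (thermal + elastic change equal): (α₁ − α₂)ΔT = P·[1/(A₁E₁) + 1/(A₂E₂)].
|α₁ − α₂|·ΔT = 10.1×10⁻⁶ × 139 = 0.001404.
1/(A₁E₁) + 1/(A₂E₂) = 1/(275×69×10³) + 1/(215×198×10³) = 7.619×10⁻⁸ N⁻¹.
So P = 0.001404 / 7.619×10⁻⁸ = 18.43 kN.
σ_{aluminium} = P/A₁ = 18430/275 = 67 MPa, compressive.

σ ≈ 67 MPa (compressive)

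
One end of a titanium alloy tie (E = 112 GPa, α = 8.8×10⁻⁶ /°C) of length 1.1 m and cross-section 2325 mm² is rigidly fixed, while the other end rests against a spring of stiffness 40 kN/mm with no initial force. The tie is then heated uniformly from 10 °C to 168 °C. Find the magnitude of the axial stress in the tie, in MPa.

The unrestrained thermal change is αΔT L = 8.8×10⁻⁶ × 158 × 1100 = 1.529 mm.
Let P be the compressive force at the spring. The tie shortens elastically by PL/(AE) and the spring compresses by P/k; together these equal δ_free.
P [ L/(AE) + 1/k ] = δ_free → P [ 1100/(2325×112×10³) + 1/(40×10³) ] = 1.529.
P = 1.529 / 2.922×10⁻⁵ = 52330 N.
σ = P/A = 52330/2325 = 22.51 MPa.

σ ≈ 22.5 MPa (compressive)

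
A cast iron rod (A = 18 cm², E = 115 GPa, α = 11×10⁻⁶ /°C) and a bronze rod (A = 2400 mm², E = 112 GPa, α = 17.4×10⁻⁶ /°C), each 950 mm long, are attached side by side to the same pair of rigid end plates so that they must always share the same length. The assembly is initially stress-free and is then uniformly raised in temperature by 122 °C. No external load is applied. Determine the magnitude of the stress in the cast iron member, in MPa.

Both members must finish at the same length. With the larger α, the bronze tends to over-expand; the plates restrain it, putting the bronze in compression and the cast iron in tension. With no external load the two internal forces are equal and opposite, magnitude P.
Compatibility of the two members (thermal + elastic change equal): (α₁ − α₂)ΔT = P·[1/(A₁E₁) + 1/(A₂E₂)].
|α₁ − α₂|·ΔT = 6.4×10⁻⁶ × 122 = 0.0007808.
1/(A₁E₁) + 1/(A₂E₂) = 1/(1800×115×10³) + 1/(2400×112×10³) = 8.551×10⁻⁹ N⁻¹.
P = 0.0007808 / 8.551×10⁻⁹ = 91310 N = 91.31 kN.
σ_{cast iron} = P/A₁ = 91310/1800 = 50.73 MPa, tensile.

σ ≈ 50.7 MPa (tensile)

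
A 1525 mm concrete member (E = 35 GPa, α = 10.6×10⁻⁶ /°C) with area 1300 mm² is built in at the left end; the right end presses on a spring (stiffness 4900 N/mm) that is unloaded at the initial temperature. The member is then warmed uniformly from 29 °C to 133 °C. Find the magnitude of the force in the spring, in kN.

Free thermal expansion: δ_free = αΔT L = 10.6×10⁻⁶ × 104 × 1525 = 1.681 mm.
Let P be the compressive force at the spring. The member shortens elastically by PL/(AE) and the spring compresses by P/k; together these equal δ_free.
So P = δ_free / [L/(AE) + 1/k] = 1.681 / [ 1525/(1300×35×10³) + 1/(4900) ].
P = 1.681 / 0.0002376 = 7076 N.

P ≈ 7.08 kN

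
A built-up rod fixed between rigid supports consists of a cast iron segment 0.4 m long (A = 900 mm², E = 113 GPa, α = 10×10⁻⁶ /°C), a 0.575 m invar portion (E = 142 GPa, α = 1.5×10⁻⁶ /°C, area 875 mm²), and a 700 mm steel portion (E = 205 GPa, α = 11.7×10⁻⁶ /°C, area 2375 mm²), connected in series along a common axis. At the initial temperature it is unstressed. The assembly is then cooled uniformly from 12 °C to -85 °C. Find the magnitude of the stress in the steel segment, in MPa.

σ ≈ 53.3 MPa (tensile)

With the walls removed the bar would change length by δ_free = Σ αᵢΔT Lᵢ = 10×10⁻⁶×97×400 + 1.5×10⁻⁶×97×575 + 11.7×10⁻⁶×97×700 = 1.266 mm.
The rigid supports impose zero overall length change; the single axial force P common to all segments must satisfy P Σ Lᵢ/(AᵢEᵢ) = δ_free.
The series flexibility is Σ Lᵢ/(AᵢEᵢ) = 400/(900×113×10³) + 575/(875×142×10³) + 700/(2375×205×10³) = 9.999×10⁻⁶ mm/N.
Hence P = δ_free / Σ(L/AE) = 1.266/9.999×10⁻⁶ = 126.6 kN (tensile).
σ_{steel} = P / A = 126600 / 2375 = 53.32 MPa.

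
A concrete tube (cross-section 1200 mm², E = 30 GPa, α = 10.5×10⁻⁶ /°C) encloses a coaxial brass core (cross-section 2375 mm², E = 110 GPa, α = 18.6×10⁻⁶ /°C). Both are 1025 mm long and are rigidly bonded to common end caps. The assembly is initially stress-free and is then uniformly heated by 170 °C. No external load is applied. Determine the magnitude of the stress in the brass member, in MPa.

Equilibrium of a rigid end plate with no external load gives equal and opposite internal forces ±P in the two members. Since α_{brass} > α_{concrete}, heating drives the brass into compression and the concrete into tension.
Equating the net (thermal + elastic) strains gives |α₁ − α₂|·ΔT = P·[1/(A₁E₁) + 1/(A₂E₂)].
|α₁ − α₂|·ΔT = 8.1×10⁻⁶ × 170 = 0.001377.
1/(A₁E₁) + 1/(A₂E₂) = 1/(1200×30×10³) + 1/(2375×110×10³) = 3.161×10⁻⁸ N⁻¹.
So P = 0.001377 / 3.161×10⁻⁸ = 43.57 kN.
σ_{brass} = P/A₂ = 43570/2375 = 18.34 MPa, compressive.

σ ≈ 18.3 MPa (compressive)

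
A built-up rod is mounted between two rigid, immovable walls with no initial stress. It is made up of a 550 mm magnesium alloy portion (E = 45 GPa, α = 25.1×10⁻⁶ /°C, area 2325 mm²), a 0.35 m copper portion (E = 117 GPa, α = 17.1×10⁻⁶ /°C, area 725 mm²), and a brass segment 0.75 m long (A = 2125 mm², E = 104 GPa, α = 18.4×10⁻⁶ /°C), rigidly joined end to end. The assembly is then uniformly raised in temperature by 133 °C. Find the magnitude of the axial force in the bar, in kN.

With the walls removed the bar would change length by δ_free = Σ αᵢΔT Lᵢ = 25.1×10⁻⁶×133×550 + 17.1×10⁻⁶×133×350 + 18.4×10⁻⁶×133×750 = 4.467 mm.
The rigid supports impose zero overall length change; the single axial force P common to all segments must satisfy P Σ Lᵢ/(AᵢEᵢ) = δ_free.
The series flexibility is Σ Lᵢ/(AᵢEᵢ) = 550/(2325×45×10³) + 350/(725×117×10³) + 750/(2125×104×10³) = 1.278×10⁻⁵ mm/N.
Hence P = δ_free / Σ(L/AE) = 4.467/1.278×10⁻⁵ = 349.7 kN (compressive).

P ≈ 350 kN (compressive)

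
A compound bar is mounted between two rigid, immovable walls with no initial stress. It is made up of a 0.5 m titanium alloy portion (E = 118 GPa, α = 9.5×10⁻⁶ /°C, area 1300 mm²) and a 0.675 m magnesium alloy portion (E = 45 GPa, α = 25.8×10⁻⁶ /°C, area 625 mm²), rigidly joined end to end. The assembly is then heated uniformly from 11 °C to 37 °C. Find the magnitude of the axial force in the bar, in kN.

P ≈ 21.1 kN (compressive)

Free thermal expansion of the whole bar: Σ αᵢΔT Lᵢ = 9.5×10⁻⁶×26×500 + 25.8×10⁻⁶×26×675 = 0.5763 mm.
Since the ends are fixed, an axial force P builds up, equal in every segment, with P · Σ Lᵢ/(AᵢEᵢ) = δ_free.
Σ Lᵢ/(AᵢEᵢ) = 500/(1300×118×10³) + 675/(625×45×10³) = 2.726×10⁻⁵ mm/N.
So P = 0.5763 / 2.726×10⁻⁵ = 21.14 kN, compressive.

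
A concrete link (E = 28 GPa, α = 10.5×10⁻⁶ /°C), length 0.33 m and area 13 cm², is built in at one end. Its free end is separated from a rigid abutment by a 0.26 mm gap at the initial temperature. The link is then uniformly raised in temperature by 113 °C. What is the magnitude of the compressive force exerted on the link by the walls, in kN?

Free thermal elongation = αΔT L = 10.5×10⁻⁶ × 113 × 330 = 0.3915 mm.
This exceeds the 0.26 mm gap, so the wall pushes back. The portion of expansion that must be recovered elastically is δ_free − gap = 0.3915 − 0.26 = 0.1315 mm.
So σ = E(δ_free − g)/L = 28×10³ × 0.1315/330 = 11.16 MPa.
P = σA = 11.16 × 1300 = 14.51 kN.

P ≈ 14.5 kN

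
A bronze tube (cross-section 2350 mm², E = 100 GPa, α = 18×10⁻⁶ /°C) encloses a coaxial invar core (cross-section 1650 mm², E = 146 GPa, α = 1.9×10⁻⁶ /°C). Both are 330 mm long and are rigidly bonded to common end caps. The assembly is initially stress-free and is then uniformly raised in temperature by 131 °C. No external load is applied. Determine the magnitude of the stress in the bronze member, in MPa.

σ ≈ 107 MPa (compressive)

Equilibrium of a rigid end plate with no external load gives equal and opposite internal forces ±P in the two members. Since α_{bronze} > α_{invar}, heating drives the bronze into compression and the invar into tension.
Equating the net (thermal + elastic) strains gives |α₁ − α₂|·ΔT = P·[1/(A₁E₁) + 1/(A₂E₂)].
|α₁ − α₂|·ΔT = 16.1×10⁻⁶ × 131 = 0.002109.
1/(A₁E₁) + 1/(A₂E₂) = 1/(2350×100×10³) + 1/(1650×146×10³) = 8.406×10⁻⁹ N⁻¹.
P = 0.002109 / 8.406×10⁻⁹ = 250900 N = 250.9 kN.
σ_{bronze} = P/A₁ = 250900/2350 = 106.8 MPa, compressive.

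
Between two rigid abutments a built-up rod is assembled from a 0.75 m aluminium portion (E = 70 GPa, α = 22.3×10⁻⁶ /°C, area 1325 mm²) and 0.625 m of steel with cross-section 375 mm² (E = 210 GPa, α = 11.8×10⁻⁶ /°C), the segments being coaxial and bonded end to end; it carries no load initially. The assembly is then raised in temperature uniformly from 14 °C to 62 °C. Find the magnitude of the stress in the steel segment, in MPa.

With the walls removed the bar would change length by δ_free = Σ αᵢΔT Lᵢ = 22.3×10⁻⁶×48×750 + 11.8×10⁻⁶×48×625 = 1.157 mm.
The walls prevent any net length change, so an axial force P (same in every segment) develops. Compatibility: P · Σ Lᵢ/(AᵢEᵢ) = δ_free.
Σ Lᵢ/(AᵢEᵢ) = 750/(1325×70×10³) + 625/(375×210×10³) = 1.602×10⁻⁵ mm/N.
P = 1.157 / 1.602×10⁻⁵ = 72200 N = 72.2 kN, compressive.
σ_{steel} = P / A = 72200 / 375 = 192.5 MPa.

σ ≈ 193 MPa (compressive)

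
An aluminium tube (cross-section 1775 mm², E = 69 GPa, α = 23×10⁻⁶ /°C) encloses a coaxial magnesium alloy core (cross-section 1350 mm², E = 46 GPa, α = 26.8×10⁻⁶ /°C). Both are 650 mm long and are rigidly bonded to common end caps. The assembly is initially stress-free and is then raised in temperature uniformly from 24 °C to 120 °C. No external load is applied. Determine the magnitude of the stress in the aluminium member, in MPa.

The magnesium alloy has the larger α, so on heating it would change length more than the aluminium if both were free. The rigid plates force a common final length, so the magnesium alloy is put into compression and the aluminium into tension, with equal and opposite forces P (no external load).
Compatibility of the two members (thermal + elastic change equal): (α₁ − α₂)ΔT = P·[1/(A₁E₁) + 1/(A₂E₂)].
|α₁ − α₂|·ΔT = 3.8×10⁻⁶ × 96 = 0.0003648.
1/(A₁E₁) + 1/(A₂E₂) = 1/(1775×69×10³) + 1/(1350×46×10³) = 2.427×10⁻⁸ N⁻¹.
P = 0.0003648 / 2.427×10⁻⁸ = 15030 N = 15.03 kN.
σ_{aluminium} = P/A₁ = 15030/1775 = 8.469 MPa, tensile.

σ ≈ 8.47 MPa (tensile)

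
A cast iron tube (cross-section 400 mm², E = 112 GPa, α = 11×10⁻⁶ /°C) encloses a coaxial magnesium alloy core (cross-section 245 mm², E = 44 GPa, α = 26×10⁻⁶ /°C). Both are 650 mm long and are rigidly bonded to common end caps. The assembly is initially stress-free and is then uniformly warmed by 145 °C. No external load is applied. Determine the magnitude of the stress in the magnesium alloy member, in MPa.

σ ≈ 77.1 MPa (compressive)

Both members must finish at the same length. With the larger α, the magnesium alloy tends to over-expand; the plates restrain it, putting the magnesium alloy in compression and the cast iron in tension. With no external load the two internal forces are equal and opposite, magnitude P.
Equating the net (thermal + elastic) strains gives |α₁ − α₂|·ΔT = P·[1/(A₁E₁) + 1/(A₂E₂)].
|α₁ − α₂|·ΔT = 15×10⁻⁶ × 145 = 0.002175.
1/(A₁E₁) + 1/(A₂E₂) = 1/(400×112×10³) + 1/(245×44×10³) = 1.151×10⁻⁷ N⁻¹.
P = 0.002175 / 1.151×10⁻⁷ = 18900 N = 18.9 kN.
σ_{magnesium alloy} = P/A₂ = 18900/245 = 77.14 MPa, compressive.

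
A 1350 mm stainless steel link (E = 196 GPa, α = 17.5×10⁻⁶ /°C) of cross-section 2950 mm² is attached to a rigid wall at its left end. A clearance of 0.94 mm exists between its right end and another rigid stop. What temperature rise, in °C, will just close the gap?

Contact occurs when the free expansion equals the gap: αΔT L = 0.94 mm.
ΔT = 0.94 / (17.5×10⁻⁶ × 1350) = 39.79 °C.

ΔT ≈ 39.8 °C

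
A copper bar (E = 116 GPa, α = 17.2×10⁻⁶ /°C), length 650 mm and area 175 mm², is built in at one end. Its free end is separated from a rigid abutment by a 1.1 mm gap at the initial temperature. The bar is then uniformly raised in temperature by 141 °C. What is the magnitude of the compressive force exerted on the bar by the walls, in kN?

Unrestrained expansion: δ_free = αΔT L = 17.2×10⁻⁶ × 141 × 650 = 1.576 mm.
This exceeds the 1.1 mm gap, so the wall pushes back. The portion of expansion that must be recovered elastically is δ_free − gap = 1.576 − 1.1 = 0.4764 mm.
So σ = E(δ_free − g)/L = 116×10³ × 0.4764/650 = 85.02 MPa.
Force on the wall = σA = 85.02 × 175 mm² = 14.88 kN.

P ≈ 14.9 kN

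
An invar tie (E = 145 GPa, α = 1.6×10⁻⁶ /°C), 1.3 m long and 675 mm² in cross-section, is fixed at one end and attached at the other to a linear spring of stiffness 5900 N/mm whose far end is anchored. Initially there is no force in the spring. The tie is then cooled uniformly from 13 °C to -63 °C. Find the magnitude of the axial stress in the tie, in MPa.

If the spring were absent the tie would shorten by αΔT L = 1.6×10⁻⁶ × 76 × 1300 = 0.1581 mm.
With a force P in the spring, the elastic change of the tie is PL/(AE) and that of the spring is P/k; compatibility requires their sum to equal δ_free.
P [ L/(AE) + 1/k ] = δ_free → P [ 1300/(675×145×10³) + 1/(5900) ] = 0.1581.
P = 0.1581 / 0.0001828 = 864.9 N.
σ = P/A = 864.9/675 = 1.281 MPa.

σ ≈ 1.28 MPa (tensile)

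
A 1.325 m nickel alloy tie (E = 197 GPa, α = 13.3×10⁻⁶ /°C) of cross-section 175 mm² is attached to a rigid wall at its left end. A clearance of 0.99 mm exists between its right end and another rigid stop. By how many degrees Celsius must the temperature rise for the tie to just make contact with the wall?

The gap closes when αΔT L = 0.99 mm, since the tie is still unstressed at that instant.
So ΔT = g/(αL) = 0.99/(13.3×10⁻⁶ × 1325) = 56.18 °C.

ΔT ≈ 56.2 °C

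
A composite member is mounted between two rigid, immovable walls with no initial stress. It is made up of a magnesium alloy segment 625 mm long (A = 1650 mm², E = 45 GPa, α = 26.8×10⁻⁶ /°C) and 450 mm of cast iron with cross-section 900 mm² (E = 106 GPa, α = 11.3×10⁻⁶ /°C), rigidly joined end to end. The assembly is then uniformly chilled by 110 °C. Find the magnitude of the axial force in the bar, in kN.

Free thermal contraction of the whole bar: Σ αᵢΔT Lᵢ = 26.8×10⁻⁶×110×625 + 11.3×10⁻⁶×110×450 = 2.402 mm.
Since the ends are fixed, an axial force P builds up, equal in every segment, with P · Σ Lᵢ/(AᵢEᵢ) = δ_free.
The series flexibility is Σ Lᵢ/(AᵢEᵢ) = 625/(1650×45×10³) + 450/(900×106×10³) = 1.313×10⁻⁵ mm/N.
So P = 2.402 / 1.313×10⁻⁵ = 182.9 kN, tensile.

P ≈ 183 kN (tensile)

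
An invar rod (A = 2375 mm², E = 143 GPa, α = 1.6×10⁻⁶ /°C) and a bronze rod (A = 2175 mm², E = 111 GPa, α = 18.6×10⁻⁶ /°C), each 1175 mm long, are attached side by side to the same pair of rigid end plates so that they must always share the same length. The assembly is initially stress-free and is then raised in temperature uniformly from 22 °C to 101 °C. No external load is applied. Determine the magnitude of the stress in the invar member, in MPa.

σ ≈ 79.8 MPa (tensile)

The bronze has the larger α, so on heating it would change length more than the invar if both were free. The rigid plates force a common final length, so the bronze is put into compression and the invar into tension, with equal and opposite forces P (no external load).
Compatibility of the two members (thermal + elastic change equal): (α₁ − α₂)ΔT = P·[1/(A₁E₁) + 1/(A₂E₂)].
|α₁ − α₂|·ΔT = 17×10⁻⁶ × 79 = 0.001343.
1/(A₁E₁) + 1/(A₂E₂) = 1/(2375×143×10³) + 1/(2175×111×10³) = 7.086×10⁻⁹ N⁻¹.
P = 0.001343 / 7.086×10⁻⁹ = 189500 N = 189.5 kN.
σ_{invar} = P/A₁ = 189500/2375 = 79.8 MPa, tensile.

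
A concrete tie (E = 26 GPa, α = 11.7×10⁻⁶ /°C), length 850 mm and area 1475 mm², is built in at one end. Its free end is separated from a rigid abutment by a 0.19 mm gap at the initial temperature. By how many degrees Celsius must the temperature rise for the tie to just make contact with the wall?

Contact occurs when the free expansion equals the gap: αΔT L = 0.19 mm.
So ΔT = g/(αL) = 0.19/(11.7×10⁻⁶ × 850) = 19.11 °C.

ΔT ≈ 19.1 °C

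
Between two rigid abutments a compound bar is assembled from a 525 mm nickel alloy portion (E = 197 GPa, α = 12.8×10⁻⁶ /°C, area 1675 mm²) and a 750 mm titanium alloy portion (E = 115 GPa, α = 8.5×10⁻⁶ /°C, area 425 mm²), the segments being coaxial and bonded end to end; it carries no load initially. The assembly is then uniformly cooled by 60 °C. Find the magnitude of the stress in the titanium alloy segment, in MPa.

σ ≈ 109 MPa (tensile)

Free thermal contraction of the whole bar: Σ αᵢΔT Lᵢ = 12.8×10⁻⁶×60×525 + 8.5×10⁻⁶×60×750 = 0.7857 mm.
The rigid supports impose zero overall length change; the single axial force P common to all segments must satisfy P Σ Lᵢ/(AᵢEᵢ) = δ_free.
The series flexibility is Σ Lᵢ/(AᵢEᵢ) = 525/(1675×197×10³) + 750/(425×115×10³) = 1.694×10⁻⁵ mm/N.
P = 0.7857 / 1.694×10⁻⁵ = 46390 N = 46.39 kN, tensile.
σ_{titanium alloy} = P / A = 46390 / 425 = 109.2 MPa.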